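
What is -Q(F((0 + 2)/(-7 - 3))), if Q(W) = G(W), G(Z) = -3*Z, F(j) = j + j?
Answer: -6/5 ≈ -1.2000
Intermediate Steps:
F(j) = 2*j
Q(W) = -3*W
-Q(F((0 + 2)/(-7 - 3))) = -(-3)*2*((0 + 2)/(-7 - 3)) = -(-3)*2*(2/(-10)) = -(-3)*2*(2*(-1/10)) = -(-3)*2*(-1/5) = -(-3)*(-2)/5 = -1*6/5 = -6/5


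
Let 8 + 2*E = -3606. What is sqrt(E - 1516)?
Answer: I*sqrt(3323) ≈ 57.645*I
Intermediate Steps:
E = -1807 (E = -4 + (1/2)*(-3606) = -4 - 1803 = -1807)
sqrt(E - 1516) = sqrt(-1807 - 1516) = sqrt(-3323) = I*sqrt(3323)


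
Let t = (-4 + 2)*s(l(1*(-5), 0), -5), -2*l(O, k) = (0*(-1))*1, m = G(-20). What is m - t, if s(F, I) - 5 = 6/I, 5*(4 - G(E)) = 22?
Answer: 36/5 ≈ 7.2000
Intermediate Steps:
G(E) = -⅖ (G(E) = 4 - ⅕*22 = 4 - 22/5 = -⅖)
m = -⅖ ≈ -0.40000
l(O, k) = 0 (l(O, k) = -0*(-1)/2 = -0 = -½*0 = 0)
s(F, I) = 5 + 6/I
t = -38/5 (t = (-4 + 2)*(5 + 6/(-5)) = -2*(5 + 6*(-⅕)) = -2*(5 - 6/5) = -2*19/5 = -38/5 ≈ -7.6000)
m - t = -⅖ - 1*(-38/5) = -⅖ + 38/5 = 36/5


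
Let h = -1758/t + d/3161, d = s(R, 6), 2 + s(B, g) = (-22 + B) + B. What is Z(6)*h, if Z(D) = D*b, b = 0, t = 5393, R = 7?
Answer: 0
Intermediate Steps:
s(B, g) = -24 + 2*B (s(B, g) = -2 + ((-22 + B) + B) = -2 + (-22 + 2*B) = -24 + 2*B)
d = -10 (d = -24 + 2*7 = -24 + 14 = -10)
Z(D) = 0 (Z(D) = D*0 = 0)
h = -5610968/17047273 (h = -1758/5393 - 10/3161 = -5610968/17047273 ≈ -0.32914)
Z(6)*h = 0*(-5610968/17047273) = 0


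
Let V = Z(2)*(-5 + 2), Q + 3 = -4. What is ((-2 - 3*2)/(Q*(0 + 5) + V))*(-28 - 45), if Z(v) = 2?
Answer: -584/41 ≈ -14.244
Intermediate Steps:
Q = -7 (Q = -3 - 4 = -7)
V = -6 (V = 2*(-5 + 2) = 2*(-3) = -6)
((-2 - 3*2)/(Q*(0 + 5) + V))*(-28 - 45) = ((-2 - 3*2)/(-7*(0 + 5) - 6))*(-28 - 45) = ((-2 - 6)/(-7*5 - 6))*(-73) = -8/(-35 - 6)*(-73) = -8/(-41)*(-73) = -8*(-1/41)*(-73) = (8/41)*(-73) = -584/41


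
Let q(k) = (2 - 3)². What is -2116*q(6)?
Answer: -2116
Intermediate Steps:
q(k) = 1 (q(k) = (-1)² = 1)
-2116*q(6) = -2116*1 = -2116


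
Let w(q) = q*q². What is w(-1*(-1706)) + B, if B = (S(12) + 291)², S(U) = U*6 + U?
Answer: 4965344441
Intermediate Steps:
S(U) = 7*U (S(U) = 6*U + U = 7*U)
w(q) = q³
B = 140625 (B = (7*12 + 291)² = (84 + 291)² = 375² = 140625)
w(-1*(-1706)) + B = (-1*(-1706))³ + 140625 = 1706³ + 140625 = 4965203816 + 140625 = 4965344441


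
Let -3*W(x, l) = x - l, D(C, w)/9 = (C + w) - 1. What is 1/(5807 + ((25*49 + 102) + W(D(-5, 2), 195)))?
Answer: 1/7211 ≈ 0.00013868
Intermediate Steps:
D(C, w) = -9 + 9*C + 9*w (D(C, w) = 9*((C + w) - 1) = 9*(-1 + C + w) = -9 + 9*C + 9*w)
W(x, l) = -x/3 + l/3 (W(x, l) = -(x - l)/3 = -x/3 + l/3)
1/(5807 + ((25*49 + 102) + W(D(-5, 2), 195))) = 1/(5807 + ((25*49 + 102) + (-(-9 + 9*(-5) + 9*2)/3 + (1/3)*195))) = 1/(5807 + ((1225 + 102) + (-(-9 - 45 + 18)/3 + 65))) = 1/(5807 + (1327 + (-1/3*(-36) + 65))) = 1/(5807 + (1327 + (12 + 65))) = 1/(5807 + (1327 + 77)) = 1/(5807 + 1404) = 1/7211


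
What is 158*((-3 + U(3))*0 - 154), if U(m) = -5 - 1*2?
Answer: -24332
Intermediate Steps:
U(m) = -7 (U(m) = -5 - 2 = -7)
158*((-3 + U(3))*0 - 154) = 158*((-3 - 7)*0 - 154) = 158*(-10*0 - 154) = 158*(0 - 154) = 158*(-154) = -24332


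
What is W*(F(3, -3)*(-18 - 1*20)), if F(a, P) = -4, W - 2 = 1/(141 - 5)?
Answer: 5187/17 ≈ 305.12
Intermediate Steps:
W = 273/136 (W = 2 + 1/(141 - 5) = 2 + 1/136 = 273/136 ≈ 2.0074)
W*(F(3, -3)*(-18 - 1*20)) = 273*(-4*(-18 - 1*20))/136 = 273*(-4*(-18 - 20))/136 = 273*(-4*(-38))/136 = (273/136)*152 = 5187/17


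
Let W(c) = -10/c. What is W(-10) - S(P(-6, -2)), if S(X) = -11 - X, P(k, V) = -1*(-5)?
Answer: 17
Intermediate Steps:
P(k, V) = 5
W(-10) - S(P(-6, -2)) = -10/(-10) - (-11 - 1*5) = -10*(-1/10) - (-11 - 5) = 1 - 1*(-16) = 1 + 16 = 17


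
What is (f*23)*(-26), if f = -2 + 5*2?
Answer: -4784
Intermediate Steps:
f = 8 (f = -2 + 10 = 8)
(f*23)*(-26) = (8*23)*(-26) = 184*(-26) = -4784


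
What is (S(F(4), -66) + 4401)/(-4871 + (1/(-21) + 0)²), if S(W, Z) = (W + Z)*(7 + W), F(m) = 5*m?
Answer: -1393119/2148110 ≈ -0.64853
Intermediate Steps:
S(W, Z) = (7 + W)*(W + Z)
(S(F(4), -66) + 4401)/(-4871 + (1/(-21) + 0)²) = (((5*4)² + 7*(5*4) + 7*(-66) + (5*4)*(-66)) + 4401)/(-4871 + (1/(-21) + 0)²) = ((20² + 7*20 - 462 + 20*(-66)) + 4401)/(-4871 + (-1/21 + 0)²) = ((400 + 140 - 462 - 1320) + 4401)/(-4871 + (-1/21)²) = (-1242 + 4401)/(-4871 + 1/441) = 3159/(-2148110/441) = 3159*(-441/2148110) = -1393119/2148110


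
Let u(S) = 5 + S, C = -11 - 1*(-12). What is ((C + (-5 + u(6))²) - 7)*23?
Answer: 690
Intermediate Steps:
C = 1 (C = -11 + 12 = 1)
((C + (-5 + u(6))²) - 7)*23 = ((1 + (-5 + (5 + 6))²) - 7)*23 = ((1 + (-5 + 11)²) - 7)*23 = ((1 + 6²) - 7)*23 = ((1 + 36) - 7)*23 = (37 - 7)*23 = 30*23 = 690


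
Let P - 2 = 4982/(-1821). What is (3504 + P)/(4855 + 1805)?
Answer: 1594861/3031965 ≈ 0.52602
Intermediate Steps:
P = -1340/1821 (P = 2 + 4982/(-1821) = 2 + 4982*(-1/1821) = 2 - 4982/1821 = -1340/1821 ≈ -0.73586)
(3504 + P)/(4855 + 1805) = (3504 - 1340/1821)/(4855 + 1805) = (6379444/1821)/6660 = (6379444/1821)*(1/6660) = 1594861/3031965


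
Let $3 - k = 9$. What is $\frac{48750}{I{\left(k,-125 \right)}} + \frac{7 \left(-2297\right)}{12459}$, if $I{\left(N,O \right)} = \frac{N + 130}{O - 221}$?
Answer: $- \frac{52538544074}{386229} \approx -1.3603 \cdot 10^{5}$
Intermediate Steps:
$k = -6$ ($k = 3 - 9 = -6$)
$I{\left(N,O \right)} = \frac{130 + N}{-221 + O}$
$\frac{48750}{I{\left(k,-125 \right)}} + \frac{7 \left(-2297\right)}{12459} = \frac{48750}{\frac{1}{-221 - 125} \left(130 - 6\right)} + \frac{7 \left(-2297\right)}{12459} = \frac{48750}{\frac{1}{-346} \cdot 124} - \frac{16079}{12459} = \frac{48750}{\left(- \frac{1}{346}\right) 124} - \frac{16079}{12459} = \frac{48750}{- \frac{62}{173}} - \frac{16079}{12459} = 48750 \left(- \frac{173}{62}\right) - \frac{16079}{12459} = - \frac{4216875}{31} - \frac{16079}{12459} = - \frac{52538544074}{386229}$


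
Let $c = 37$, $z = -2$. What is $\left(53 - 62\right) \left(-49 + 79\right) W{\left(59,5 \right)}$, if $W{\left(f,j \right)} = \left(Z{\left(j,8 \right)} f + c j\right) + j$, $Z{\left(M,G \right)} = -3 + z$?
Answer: $28350$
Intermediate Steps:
$Z{\left(M,G \right)} = -5$ ($Z{\left(M,G \right)} = -3 - 2 = -5$)
$W{\left(f,j \right)} = - 5 f + 38 j$ ($W{\left(f,j \right)} = \left(- 5 f + 37 j\right) + j = - 5 f + 38 j$)
$\left(53 - 62\right) \left(-49 + 79\right) W{\left(59,5 \right)} = \left(53 - 62\right) \left(-49 + 79\right) \left(\left(-5\right) 59 + 38 \cdot 5\right) = \left(-9\right) 30 \left(-295 + 190\right) = \left(-270\right) \left(-105\right) = 28350$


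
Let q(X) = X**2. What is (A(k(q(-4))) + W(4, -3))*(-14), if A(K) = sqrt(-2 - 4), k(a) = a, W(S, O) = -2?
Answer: 28 - 14*I*sqrt(6) ≈ 28.0 - 34.293*I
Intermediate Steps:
A(K) = I*sqrt(6) (A(K) = sqrt(-6) = I*sqrt(6))
(A(k(q(-4))) + W(4, -3))*(-14) = (I*sqrt(6) - 2)*(-14) = (-2 + I*sqrt(6))*(-14) = 28 - 14*I*sqrt(6)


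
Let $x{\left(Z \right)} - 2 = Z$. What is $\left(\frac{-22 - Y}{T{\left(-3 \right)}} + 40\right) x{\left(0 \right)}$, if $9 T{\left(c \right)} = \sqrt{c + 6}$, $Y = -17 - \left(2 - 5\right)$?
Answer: $80 - 48 \sqrt{3} \approx -3.1384$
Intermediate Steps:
$x{\left(Z \right)} = 2 + Z$
$Y = -14$ ($Y = -17 - \left(2 - 5\right) = -17 - -3 = -17 + 3 = -14$)
$T{\left(c \right)} = \frac{\sqrt{6 + c}}{9}$ ($T{\left(c \right)} = \frac{\sqrt{c + 6}}{9} = \frac{\sqrt{6 + c}}{9}$)
$\left(\frac{-22 - Y}{T{\left(-3 \right)}} + 40\right) x{\left(0 \right)} = \left(\frac{-22 - -14}{\frac{1}{9} \sqrt{6 - 3}} + 40\right) \left(2 + 0\right) = \left(\frac{-22 + 14}{\frac{1}{9} \sqrt{3}} + 40\right) 2 = \left(- 8 \cdot 3 \sqrt{3} + 40\right) 2 = \left(- 24 \sqrt{3} + 40\right) 2 = \left(40 - 24 \sqrt{3}\right) 2 = 80 - 48 \sqrt{3}$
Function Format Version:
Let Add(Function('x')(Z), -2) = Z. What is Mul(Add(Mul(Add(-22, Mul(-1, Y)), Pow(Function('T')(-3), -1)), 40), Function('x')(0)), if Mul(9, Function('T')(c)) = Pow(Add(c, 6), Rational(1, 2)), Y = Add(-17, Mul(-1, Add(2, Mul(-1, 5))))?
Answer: Add(80, Mul(-48, Pow(3, Rational(1, 2)))) ≈ -3.1384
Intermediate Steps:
Function('x')(Z) = Add(2, Z)
Y = -14 (Y = Add(-17, Mul(-1, Add(2, -5))) = Add(-17, Mul(-1, -3)) = Add(-17, 3) = -14)
Function('T')(c) = Mul(Rational(1, 9), Pow(Add(6, c), Rational(1, 2))) (Function('T')(c) = Mul(Rational(1, 9), Pow(Add(c, 6), Rational(1, 2))) = Mul(Rational(1, 9), Pow(Add(6, c), Rational(1, 2))))
Mul(Add(Mul(Add(-22, Mul(-1, Y)), Pow(Function('T')(-3), -1)), 40), Function('x')(0)) = Mul(Add(Mul(Add(-22, Mul(-1, -14)), Pow(Mul(Rational(1, 9), Pow(Add(6, -3), Rational(1, 2))), -1)), 40), Add(2, 0)) = Mul(Add(Mul(Add(-22, 14), Pow(Mul(Rational(1, 9), Pow(3, Rational(1, 2))), -1)), 40), 2) = Mul(Add(Mul(-8, Mul(3, Pow(3, Rational(1, 2)))), 40), 2) = Mul(Add(Mul(-24, Pow(3, Rational(1, 2))), 40), 2) = Mul(Add(40, Mul(-24, Pow(3, Rational(1, 2)))), 2) = Add(80, Mul(-48, Pow(3, Rational(1, 2))))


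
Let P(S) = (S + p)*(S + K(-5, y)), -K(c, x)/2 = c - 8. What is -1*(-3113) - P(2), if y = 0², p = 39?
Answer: 1965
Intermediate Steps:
y = 0
K(c, x) = 16 - 2*c (K(c, x) = -2*(c - 8) = -2*(-8 + c) = 16 - 2*c)
P(S) = (26 + S)*(39 + S) (P(S) = (S + 39)*(S + (16 - 2*(-5))) = (39 + S)*(S + (16 + 10)) = (39 + S)*(S + 26) = (39 + S)*(26 + S) = (26 + S)*(39 + S))
-1*(-3113) - P(2) = -1*(-3113) - (1014 + 2² + 65*2) = 3113 - (1014 + 4 + 130) = 3113 - 1*1148 = 3113 - 1148 = 1965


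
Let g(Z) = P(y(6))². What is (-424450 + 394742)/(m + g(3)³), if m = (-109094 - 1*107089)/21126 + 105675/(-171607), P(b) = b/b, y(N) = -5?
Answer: 35900825523752/11901878883 ≈ 3016.4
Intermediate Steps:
P(b) = 1
g(Z) = 1 (g(Z) = 1² = 1)
m = -13110335377/1208456494 (m = (-109094 - 107089)*(1/21126) + 105675*(-1/171607) = -216183*1/21126 - 105675/171607 = -72061/7042 - 105675/171607 = -13110335377/1208456494 ≈ -10.849)
(-424450 + 394742)/(m + g(3)³) = (-424450 + 394742)/(-13110335377/1208456494 + 1³) = -29708/(-13110335377/1208456494 + 1) = -29708/(-11901878883/1208456494) = -29708*(-1208456494/11901878883) = 35900825523752/11901878883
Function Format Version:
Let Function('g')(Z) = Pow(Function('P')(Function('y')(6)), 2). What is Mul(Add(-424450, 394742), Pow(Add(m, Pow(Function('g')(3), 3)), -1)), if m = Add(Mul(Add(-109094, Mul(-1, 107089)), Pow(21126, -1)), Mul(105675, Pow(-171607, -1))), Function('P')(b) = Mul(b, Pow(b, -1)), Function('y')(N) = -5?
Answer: Rational(35900825523752, 11901878883) ≈ 3016.4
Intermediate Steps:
Function('P')(b) = 1
Function('g')(Z) = 1 (Function('g')(Z) = Pow(1, 2) = 1)
m = Rational(-13110335377, 1208456494) (m = Add(Mul(Add(-109094, -107089), Rational(1, 21126)), Mul(105675, Rational(-1, 171607))) = Add(Mul(-216183, Rational(1, 21126)), Rational(-105675, 171607)) = Add(Rational(-72061, 7042), Rational(-105675, 171607)) = Rational(-13110335377, 1208456494) ≈ -10.849)
Mul(Add(-424450, 394742), Pow(Add(m, Pow(Function('g')(3), 3)), -1)) = Mul(Add(-424450, 394742), Pow(Add(Rational(-13110335377, 1208456494), Pow(1, 3)), -1)) = Mul(-29708, Pow(Add(Rational(-13110335377, 1208456494), 1), -1)) = Mul(-29708, Pow(Rational(-11901878883, 1208456494), -1)) = Mul(-29708, Rational(-1208456494, 11901878883)) = Rational(35900825523752, 11901878883)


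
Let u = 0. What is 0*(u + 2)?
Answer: 0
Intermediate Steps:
0*(u + 2) = 0*(0 + 2) = 0*2 = 0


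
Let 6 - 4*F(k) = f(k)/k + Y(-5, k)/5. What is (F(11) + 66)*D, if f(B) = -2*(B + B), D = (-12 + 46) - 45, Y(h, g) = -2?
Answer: -3773/5 ≈ -754.60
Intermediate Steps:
D = -11 (D = 34 - 45 = -11)
f(B) = -4*B
F(k) = 13/5 (F(k) = 3/2 - ((-4*k)/k - 2/5)/4 = 3/2 - (-4 - 2*1/5)/4 = 3/2 - (-4 - 2/5)/4 = 3/2 - 1/4*(-22/5) = 3/2 + 11/10 = 13/5)
(F(11) + 66)*D = (13/5 + 66)*(-11) = (343/5)*(-11) = -3773/5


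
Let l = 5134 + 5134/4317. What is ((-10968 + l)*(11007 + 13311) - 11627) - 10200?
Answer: -204142466917/1439 ≈ -1.4186e+8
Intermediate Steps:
l = 22168612/4317 (l = 5134 + 5134*(1/4317) = 5134 + 5134/4317 = 22168612/4317 ≈ 5135.2)
((-10968 + l)*(11007 + 13311) - 11627) - 10200 = ((-10968 + 22168612/4317)*(11007 + 13311) - 11627) - 10200 = (-25180244/4317*24318 - 11627) - 10200 = (-204111057864/1439 - 11627) - 10200 = -204127789117/1439 - 10200 = -204142466917/1439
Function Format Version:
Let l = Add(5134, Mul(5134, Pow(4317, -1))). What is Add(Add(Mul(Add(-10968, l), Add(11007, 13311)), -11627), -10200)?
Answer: Rational(-204142466917, 1439) ≈ -1.4186e+8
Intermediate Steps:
l = Rational(22168612, 4317) (l = Add(5134, Mul(5134, Rational(1, 4317))) = Add(5134, Rational(5134, 4317)) = Rational(22168612, 4317) ≈ 5135.2)
Add(Add(Mul(Add(-10968, l), Add(11007, 13311)), -11627), -10200) = Add(Add(Mul(Add(-10968, Rational(22168612, 4317)), Add(11007, 13311)), -11627), -10200) = Add(Add(Mul(Rational(-25180244, 4317), 24318), -11627), -10200) = Add(Add(Rational(-204111057864, 1439), -11627), -10200) = Add(Rational(-204127789117, 1439), -10200) = Rational(-204142466917, 1439)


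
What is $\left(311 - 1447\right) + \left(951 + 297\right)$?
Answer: $112$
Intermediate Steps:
$\left(311 - 1447\right) + \left(951 + 297\right) = -1136 + 1248 = 112$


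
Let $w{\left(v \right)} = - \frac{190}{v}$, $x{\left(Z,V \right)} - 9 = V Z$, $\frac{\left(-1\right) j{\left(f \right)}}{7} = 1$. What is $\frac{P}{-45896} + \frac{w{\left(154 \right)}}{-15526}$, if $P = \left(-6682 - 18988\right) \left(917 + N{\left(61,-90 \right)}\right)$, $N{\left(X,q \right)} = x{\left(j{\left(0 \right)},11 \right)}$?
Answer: $\frac{6513642928195}{13717189948} \approx 474.85$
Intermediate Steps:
$j{\left(f \right)} = -7$ ($j{\left(f \right)} = \left(-7\right) 1 = -7$)
$x{\left(Z,V \right)} = 9 + V Z$
$N{\left(X,q \right)} = -68$ ($N{\left(X,q \right)} = 9 + 11 \left(-7\right) = 9 - 77 = -68$)
$P = -21793830$ ($P = \left(-6682 - 18988\right) \left(917 - 68\right) = \left(-25670\right) 849 = -21793830$)
$\frac{P}{-45896} + \frac{w{\left(154 \right)}}{-15526} = - \frac{21793830}{-45896} + \frac{\left(-190\right) \frac{1}{154}}{-15526} = \left(-21793830\right) \left(- \frac{1}{45896}\right) + \left(-190\right) \frac{1}{154} \left(- \frac{1}{15526}\right) = \frac{10896915}{22948} - - \frac{95}{1195502} = \frac{10896915}{22948} + \frac{95}{1195502} = \frac{6513642928195}{13717189948}$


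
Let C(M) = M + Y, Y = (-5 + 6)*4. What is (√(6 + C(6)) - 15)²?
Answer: 121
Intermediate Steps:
Y = 4 (Y = 1*4 = 4)
C(M) = 4 + M (C(M) = M + 4 = 4 + M)
(√(6 + C(6)) - 15)² = (√(6 + (4 + 6)) - 15)² = (√(6 + 10) - 15)² = (√16 - 15)² = (4 - 15)² = (-11)² = 121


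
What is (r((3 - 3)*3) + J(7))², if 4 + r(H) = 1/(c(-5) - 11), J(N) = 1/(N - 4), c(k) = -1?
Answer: 225/16 ≈ 14.063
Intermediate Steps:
J(N) = 1/(-4 + N)
r(H) = -49/12 (r(H) = -4 + 1/(-1 - 11) = -4 + 1/(-12) = -4 - 1/12 = -49/12)
(r((3 - 3)*3) + J(7))² = (-49/12 + 1/(-4 + 7))² = (-49/12 + 1/3)² = (-49/12 + ⅓)² = (-15/4)² = 225/16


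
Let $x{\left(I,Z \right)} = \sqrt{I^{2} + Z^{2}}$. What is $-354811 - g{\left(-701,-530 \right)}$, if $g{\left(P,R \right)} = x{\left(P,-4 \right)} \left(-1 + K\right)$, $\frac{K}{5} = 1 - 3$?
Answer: $-354811 + 11 \sqrt{491417} \approx -3.471 \cdot 10^{5}$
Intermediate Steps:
$K = -10$ ($K = 5 \left(1 - 3\right) = 5 \left(-2\right) = -10$)
$g{\left(P,R \right)} = - 11 \sqrt{16 + P^{2}}$ ($g{\left(P,R \right)} = \sqrt{P^{2} + \left(-4\right)^{2}} \left(-1 - 10\right) = \sqrt{P^{2} + 16} \left(-11\right) = \sqrt{16 + P^{2}} \left(-11\right) = - 11 \sqrt{16 + P^{2}}$)
$-354811 - g{\left(-701,-530 \right)} = -354811 - - 11 \sqrt{16 + \left(-701\right)^{2}} = -354811 - - 11 \sqrt{16 + 491401} = -354811 - - 11 \sqrt{491417} = -354811 + 11 \sqrt{491417}$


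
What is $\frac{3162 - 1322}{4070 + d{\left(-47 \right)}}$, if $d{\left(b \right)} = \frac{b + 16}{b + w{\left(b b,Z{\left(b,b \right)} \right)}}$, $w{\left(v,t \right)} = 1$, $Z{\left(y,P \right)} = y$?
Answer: $\frac{84640}{187251} \approx 0.45201$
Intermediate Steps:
$d{\left(b \right)} = \frac{16 + b}{1 + b}$ ($d{\left(b \right)} = \frac{b + 16}{b + 1} = \frac{16 + b}{1 + b}$)
$\frac{3162 - 1322}{4070 + d{\left(-47 \right)}} = \frac{3162 - 1322}{4070 + \frac{16 - 47}{1 - 47}} = \frac{1840}{4070 + \frac{1}{-46} \left(-31\right)} = \frac{1840}{4070 - - \frac{31}{46}} = \frac{1840}{4070 + \frac{31}{46}} = \frac{1840}{\frac{187251}{46}} = 1840 \cdot \frac{46}{187251} = \frac{84640}{187251}$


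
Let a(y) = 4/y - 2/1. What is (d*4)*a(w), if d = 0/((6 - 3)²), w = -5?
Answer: 0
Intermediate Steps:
d = 0 (d = 0/(3²) = 0/9 = 0*(⅑) = 0)
a(y) = -2 + 4/y (a(y) = 4/y - 2*1 = 4/y - 2 = -2 + 4/y)
(d*4)*a(w) = (0*4)*(-2 + 4/(-5)) = 0*(-2 + 4*(-⅕)) = 0*(-2 - ⅘) = 0*(-14/5) = 0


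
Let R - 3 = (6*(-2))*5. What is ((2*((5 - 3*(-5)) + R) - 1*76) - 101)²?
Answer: 63001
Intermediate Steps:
R = -57 (R = 3 + (6*(-2))*5 = 3 - 12*5 = 3 - 60 = -57)
((2*((5 - 3*(-5)) + R) - 1*76) - 101)² = ((2*((5 - 3*(-5)) - 57) - 1*76) - 101)² = ((2*((5 + 15) - 57) - 76) - 101)² = ((2*(20 - 57) - 76) - 101)² = ((2*(-37) - 76) - 101)² = ((-74 - 76) - 101)² = (-150 - 101)² = (-251)² = 63001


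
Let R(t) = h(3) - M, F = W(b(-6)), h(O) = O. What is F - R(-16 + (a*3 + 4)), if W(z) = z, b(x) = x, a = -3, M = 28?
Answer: 19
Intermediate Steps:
F = -6
R(t) = -25 (R(t) = 3 - 1*28 = 3 - 28 = -25)
F - R(-16 + (a*3 + 4)) = -6 - 1*(-25) = -6 + 25 = 19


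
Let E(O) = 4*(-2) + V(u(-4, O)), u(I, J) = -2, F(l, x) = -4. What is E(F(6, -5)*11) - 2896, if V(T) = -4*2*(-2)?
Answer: -2888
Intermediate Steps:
V(T) = 16 (V(T) = -8*(-2) = 16)
E(O) = 8 (E(O) = 4*(-2) + 16 = -8 + 16 = 8)
E(F(6, -5)*11) - 2896 = 8 - 2896 = -2888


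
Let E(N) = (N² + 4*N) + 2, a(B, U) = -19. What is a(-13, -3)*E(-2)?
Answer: 38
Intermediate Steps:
E(N) = 2 + N² + 4*N
a(-13, -3)*E(-2) = -19*(2 + (-2)² + 4*(-2)) = -19*(2 + 4 - 8) = -19*(-2) = 38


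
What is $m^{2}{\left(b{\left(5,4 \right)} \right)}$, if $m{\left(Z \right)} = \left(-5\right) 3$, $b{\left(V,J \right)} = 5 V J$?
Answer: $225$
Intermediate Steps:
$b{\left(V,J \right)} = 5 J V$
$m{\left(Z \right)} = -15$
$m^{2}{\left(b{\left(5,4 \right)} \right)} = \left(-15\right)^{2} = 225$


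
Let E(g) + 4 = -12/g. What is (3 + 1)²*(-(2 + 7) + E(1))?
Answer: -400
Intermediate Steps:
E(g) = -4 - 12/g
(3 + 1)²*(-(2 + 7) + E(1)) = (3 + 1)²*(-(2 + 7) + (-4 - 12/1)) = 4²*(-1*9 + (-4 - 12*1)) = 16*(-9 + (-4 - 12)) = 16*(-9 - 16) = 16*(-25) = -400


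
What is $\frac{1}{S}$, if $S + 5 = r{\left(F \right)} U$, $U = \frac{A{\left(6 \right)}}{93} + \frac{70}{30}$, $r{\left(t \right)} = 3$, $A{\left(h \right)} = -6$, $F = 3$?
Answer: $\frac{31}{56} \approx 0.55357$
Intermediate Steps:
$U = \frac{211}{93}$ ($U = - \frac{6}{93} + \frac{70}{30} = \left(-6\right) \frac{1}{93} + 70 \cdot \frac{1}{30} = - \frac{2}{31} + \frac{7}{3} = \frac{211}{93} \approx 2.2688$)
$S = \frac{56}{31}$ ($S = -5 + 3 \cdot \frac{211}{93} = -5 + \frac{211}{31} = \frac{56}{31} \approx 1.8065$)
$\frac{1}{S} = \frac{1}{\frac{56}{31}} = \frac{31}{56}$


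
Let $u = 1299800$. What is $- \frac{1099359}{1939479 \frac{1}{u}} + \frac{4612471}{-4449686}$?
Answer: $- \frac{2119457880658862603}{2876690851198} \approx -7.3677 \cdot 10^{5}$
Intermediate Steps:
$- \frac{1099359}{1939479 \frac{1}{u}} + \frac{4612471}{-4449686} = - \frac{1099359}{1939479 \cdot \frac{1}{1299800}} + \frac{4612471}{-4449686} = - \frac{1099359}{1939479 \cdot \frac{1}{1299800}} + 4612471 \left(- \frac{1}{4449686}\right) = - \frac{1099359}{\frac{1939479}{1299800}} - \frac{4612471}{4449686} = \left(-1099359\right) \frac{1299800}{1939479} - \frac{4612471}{4449686} = - \frac{476315609400}{646493} - \frac{4612471}{4449686} = - \frac{2119457880658862603}{2876690851198}$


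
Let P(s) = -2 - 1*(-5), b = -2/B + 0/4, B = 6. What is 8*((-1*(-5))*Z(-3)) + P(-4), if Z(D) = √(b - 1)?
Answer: 3 + 80*I*√3/3 ≈ 3.0 + 46.188*I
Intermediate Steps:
b = -⅓ (b = -2/6 + 0/4 = -2*⅙ + 0*(¼) = -⅓ + 0 = -⅓ ≈ -0.33333)
P(s) = 3 (P(s) = -2 + 5 = 3)
Z(D) = 2*I*√3/3 (Z(D) = √(-⅓ - 1) = √(-4/3) = 2*I*√3/3)
8*((-1*(-5))*Z(-3)) + P(-4) = 8*((-1*(-5))*(2*I*√3/3)) + 3 = 8*(5*(2*I*√3/3)) + 3 = 8*(10*I*√3/3) + 3 = 80*I*√3/3 + 3 = 3 + 80*I*√3/3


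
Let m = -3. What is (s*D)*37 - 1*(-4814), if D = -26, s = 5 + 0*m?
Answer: 4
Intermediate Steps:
s = 5 (s = 5 + 0*(-3) = 5 + 0 = 5)
(s*D)*37 - 1*(-4814) = (5*(-26))*37 - 1*(-4814) = -130*37 + 4814 = -4810 + 4814 = 4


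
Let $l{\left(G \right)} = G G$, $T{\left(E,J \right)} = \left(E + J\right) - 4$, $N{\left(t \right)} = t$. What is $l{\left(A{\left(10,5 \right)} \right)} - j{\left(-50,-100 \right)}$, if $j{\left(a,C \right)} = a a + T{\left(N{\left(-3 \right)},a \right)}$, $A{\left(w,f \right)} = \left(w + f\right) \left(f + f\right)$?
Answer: $20057$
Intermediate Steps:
$A{\left(w,f \right)} = 2 f \left(f + w\right)$ ($A{\left(w,f \right)} = \left(f + w\right) 2 f = 2 f \left(f + w\right)$)
$T{\left(E,J \right)} = -4 + E + J$
$j{\left(a,C \right)} = -7 + a + a^{2}$ ($j{\left(a,C \right)} = a a - \left(7 - a\right) = a^{2} + \left(-7 + a\right) = -7 + a + a^{2}$)
$l{\left(G \right)} = G^{2}$
$l{\left(A{\left(10,5 \right)} \right)} - j{\left(-50,-100 \right)} = \left(2 \cdot 5 \left(5 + 10\right)\right)^{2} - \left(-7 - 50 + \left(-50\right)^{2}\right) = \left(2 \cdot 5 \cdot 15\right)^{2} - \left(-7 - 50 + 2500\right) = 150^{2} - 2443 = 22500 - 2443 = 20057$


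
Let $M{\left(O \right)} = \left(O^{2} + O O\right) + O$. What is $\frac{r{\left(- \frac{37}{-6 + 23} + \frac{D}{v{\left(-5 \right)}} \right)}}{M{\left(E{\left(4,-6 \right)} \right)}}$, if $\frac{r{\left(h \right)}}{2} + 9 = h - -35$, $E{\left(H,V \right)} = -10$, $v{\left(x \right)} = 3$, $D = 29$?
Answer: $\frac{1708}{4845} \approx 0.35253$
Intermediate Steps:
$r{\left(h \right)} = 52 + 2 h$ ($r{\left(h \right)} = -18 + 2 \left(h - -35\right) = -18 + 2 \left(h + 35\right) = -18 + 2 \left(35 + h\right) = -18 + \left(70 + 2 h\right) = 52 + 2 h$)
$M{\left(O \right)} = O + 2 O^{2}$ ($M{\left(O \right)} = \left(O^{2} + O^{2}\right) + O = 2 O^{2} + O = O + 2 O^{2}$)
$\frac{r{\left(- \frac{37}{-6 + 23} + \frac{D}{v{\left(-5 \right)}} \right)}}{M{\left(E{\left(4,-6 \right)} \right)}} = \frac{52 + 2 \left(- \frac{37}{-6 + 23} + \frac{29}{3}\right)}{\left(-10\right) \left(1 + 2 \left(-10\right)\right)} = \frac{52 + 2 \left(- \frac{37}{17} + 29 \cdot \frac{1}{3}\right)}{\left(-10\right) \left(1 - 20\right)} = \frac{52 + 2 \left(\left(-37\right) \frac{1}{17} + \frac{29}{3}\right)}{\left(-10\right) \left(-19\right)} = \frac{52 + 2 \left(- \frac{37}{17} + \frac{29}{3}\right)}{190} = \left(52 + 2 \cdot \frac{382}{51}\right) \frac{1}{190} = \left(52 + \frac{764}{51}\right) \frac{1}{190} = \frac{3416}{51} \cdot \frac{1}{190} = \frac{1708}{4845}$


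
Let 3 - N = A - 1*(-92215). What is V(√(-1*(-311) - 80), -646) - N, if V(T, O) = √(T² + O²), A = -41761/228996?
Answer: 21116137391/228996 + √417547 ≈ 92858.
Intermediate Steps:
A = -41761/228996 (A = -41761*1/228996 = -41761/228996 ≈ -0.18237)
N = -21116137391/228996 (N = 3 - (-41761/228996 - 1*(-92215)) = 3 - (-41761/228996 + 92215) = 3 - 1*21116824379/228996 = 3 - 21116824379/228996 = -21116137391/228996 ≈ -92212.)
V(T, O) = √(O² + T²)
V(√(-1*(-311) - 80), -646) - N = √((-646)² + (√(-1*(-311) - 80))²) - 1*(-21116137391/228996) = √(417316 + (√(311 - 80))²) + 21116137391/228996 = √(417316 + (√231)²) + 21116137391/228996 = √(417316 + 231) + 21116137391/228996 = √417547 + 21116137391/228996 = 21116137391/228996 + √417547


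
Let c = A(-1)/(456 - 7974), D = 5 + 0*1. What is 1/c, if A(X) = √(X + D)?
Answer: -3759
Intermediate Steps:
D = 5 (D = 5 + 0 = 5)
A(X) = √(5 + X) (A(X) = √(X + 5) = √(5 + X))
c = -1/3759 (c = √(5 - 1)/(456 - 7974) = √4/(-7518) = -1/7518*2 = -1/3759 ≈ -0.00026603)
1/c = 1/(-1/3759) = -3759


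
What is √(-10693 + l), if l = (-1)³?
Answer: I*√10694 ≈ 103.41*I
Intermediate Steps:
l = -1
√(-10693 + l) = √(-10693 - 1) = √(-10694) = I*√10694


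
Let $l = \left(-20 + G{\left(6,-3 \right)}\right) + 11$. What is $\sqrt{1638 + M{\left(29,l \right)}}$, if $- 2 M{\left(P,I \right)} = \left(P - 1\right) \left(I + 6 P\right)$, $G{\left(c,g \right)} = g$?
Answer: $3 i \sqrt{70} \approx 25.1 i$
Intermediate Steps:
$l = -12$ ($l = \left(-20 - 3\right) + 11 = -23 + 11 = -12$)
$M{\left(P,I \right)} = - \frac{\left(-1 + P\right) \left(I + 6 P\right)}{2}$ ($M{\left(P,I \right)} = - \frac{\left(P - 1\right) \left(I + 6 P\right)}{2} = - \frac{\left(-1 + P\right) \left(I + 6 P\right)}{2}$)
$\sqrt{1638 + M{\left(29,l \right)}} = \sqrt{1638 + \left(\frac{1}{2} \left(-12\right) - 3 \cdot 29^{2} + 3 \cdot 29 - \left(-6\right) 29\right)} = \sqrt{1638 + \left(-6 - 2523 + 87 + 174\right)} = \sqrt{1638 - 2268} = \sqrt{-630} = 3 i \sqrt{70}$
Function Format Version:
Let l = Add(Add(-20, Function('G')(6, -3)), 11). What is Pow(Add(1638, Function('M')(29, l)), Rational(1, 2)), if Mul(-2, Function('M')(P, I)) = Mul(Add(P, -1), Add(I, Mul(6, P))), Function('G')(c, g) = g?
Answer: Mul(3, I, Pow(70, Rational(1, 2))) ≈ Mul(25.100, I)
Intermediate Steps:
l = -12 (l = Add(Add(-20, -3), 11) = Add(-23, 11) = -12)
Function('M')(P, I) = Mul(Rational(-1, 2), Add(-1, P), Add(I, Mul(6, P))) (Function('M')(P, I) = Mul(Rational(-1, 2), Mul(Add(P, -1), Add(I, Mul(6, P)))) = Mul(Rational(-1, 2), Mul(Add(-1, P), Add(I, Mul(6, P)))) = Mul(Rational(-1, 2), Add(-1, P), Add(I, Mul(6, P))))
Pow(Add(1638, Function('M')(29, l)), Rational(1, 2)) = Pow(Add(1638, Add(Mul(Rational(1, 2), -12), Mul(-3, Pow(29, 2)), Mul(3, 29), Mul(Rational(-1, 2), -12, 29))), Rational(1, 2)) = Pow(Add(1638, Add(-6, Mul(-3, 841), 87, 174)), Rational(1, 2)) = Pow(Add(1638, Add(-6, -2523, 87, 174)), Rational(1, 2)) = Pow(Add(1638, -2268), Rational(1, 2)) = Pow(-630, Rational(1, 2)) = Mul(3, I, Pow(70, Rational(1, 2)))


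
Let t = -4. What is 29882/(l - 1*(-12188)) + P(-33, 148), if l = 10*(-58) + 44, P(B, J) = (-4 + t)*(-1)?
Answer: 61549/5826 ≈ 10.565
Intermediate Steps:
P(B, J) = 8 (P(B, J) = (-4 - 4)*(-1) = -8*(-1) = 8)
l = -536 (l = -580 + 44 = -536)
29882/(l - 1*(-12188)) + P(-33, 148) = 29882/(-536 - 1*(-12188)) + 8 = 29882/(-536 + 12188) + 8 = 29882/11652 + 8 = 29882*(1/11652) + 8 = 14941/5826 + 8 = 61549/5826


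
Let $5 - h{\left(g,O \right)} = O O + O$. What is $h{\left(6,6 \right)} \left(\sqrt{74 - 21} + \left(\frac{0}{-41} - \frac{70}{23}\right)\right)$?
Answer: $\frac{2590}{23} - 37 \sqrt{53} \approx -156.76$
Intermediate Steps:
$h{\left(g,O \right)} = 5 - O - O^{2}$ ($h{\left(g,O \right)} = 5 - \left(O O + O\right) = 5 - \left(O^{2} + O\right) = 5 - \left(O + O^{2}\right) = 5 - O - O^{2}$)
$h{\left(6,6 \right)} \left(\sqrt{74 - 21} + \left(\frac{0}{-41} - \frac{70}{23}\right)\right) = \left(5 - 6 - 6^{2}\right) \left(\sqrt{74 - 21} + \left(\frac{0}{-41} - \frac{70}{23}\right)\right) = \left(5 - 6 - 36\right) \left(\sqrt{53} + \left(0 \left(- \frac{1}{41}\right) - \frac{70}{23}\right)\right) = \left(5 - 6 - 36\right) \left(\sqrt{53} + \left(0 - \frac{70}{23}\right)\right) = - 37 \left(\sqrt{53} - \frac{70}{23}\right) = - 37 \left(- \frac{70}{23} + \sqrt{53}\right) = \frac{2590}{23} - 37 \sqrt{53}$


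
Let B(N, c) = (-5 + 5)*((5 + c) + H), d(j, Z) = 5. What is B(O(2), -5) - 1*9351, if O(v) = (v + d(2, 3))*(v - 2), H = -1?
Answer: -9351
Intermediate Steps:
O(v) = (-2 + v)*(5 + v) (O(v) = (v + 5)*(v - 2) = (5 + v)*(-2 + v) = (-2 + v)*(5 + v))
B(N, c) = 0 (B(N, c) = (-5 + 5)*((5 + c) - 1) = 0*(4 + c) = 0)
B(O(2), -5) - 1*9351 = 0 - 1*9351 = 0 - 9351 = -9351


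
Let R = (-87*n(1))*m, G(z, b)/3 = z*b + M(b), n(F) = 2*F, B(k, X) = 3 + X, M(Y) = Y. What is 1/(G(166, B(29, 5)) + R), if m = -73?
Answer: 1/16710 ≈ 5.9844e-5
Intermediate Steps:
G(z, b) = 3*b + 3*b*z (G(z, b) = 3*(z*b + b) = 3*(b*z + b) = 3*(b + b*z) = 3*b + 3*b*z)
R = 12702 (R = -174*(-73) = 12702)
1/(G(166, B(29, 5)) + R) = 1/(3*(3 + 5)*(1 + 166) + 12702) = 1/(3*8*167 + 12702) = 1/(4008 + 12702) = 1/16710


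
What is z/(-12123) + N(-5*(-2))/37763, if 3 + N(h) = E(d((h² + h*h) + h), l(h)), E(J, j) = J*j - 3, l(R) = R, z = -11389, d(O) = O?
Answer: 455468369/457800849 ≈ 0.99491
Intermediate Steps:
E(J, j) = -3 + J*j
N(h) = -6 + h*(h + 2*h²) (N(h) = -3 + (-3 + ((h² + h*h) + h)*h) = -3 + (-3 + ((h² + h²) + h)*h) = -3 + (-3 + (2*h² + h)*h) = -3 + (-3 + (h + 2*h²)*h) = -3 + (-3 + h*(h + 2*h²)) = -6 + h*(h + 2*h²))
z/(-12123) + N(-5*(-2))/37763 = -11389/(-12123) + (-6 + (-5*(-2))²*(1 + 2*(-5*(-2))))/37763 = -11389*(-1/12123) + (-6 + 10²*(1 + 2*10))*(1/37763) = 11389/12123 + (-6 + 100*(1 + 20))*(1/37763) = 11389/12123 + (-6 + 100*21)*(1/37763) = 11389/12123 + (-6 + 2100)*(1/37763) = 11389/12123 + 2094*(1/37763) = 11389/12123 + 2094/37763 = 455468369/457800849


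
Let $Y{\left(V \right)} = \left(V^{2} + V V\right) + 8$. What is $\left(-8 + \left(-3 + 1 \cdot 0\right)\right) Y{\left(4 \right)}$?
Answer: $-440$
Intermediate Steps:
$Y{\left(V \right)} = 8 + 2 V^{2}$ ($Y{\left(V \right)} = \left(V^{2} + V^{2}\right) + 8 = 2 V^{2} + 8 = 8 + 2 V^{2}$)
$\left(-8 + \left(-3 + 1 \cdot 0\right)\right) Y{\left(4 \right)} = \left(-8 + \left(-3 + 1 \cdot 0\right)\right) \left(8 + 2 \cdot 4^{2}\right) = \left(-8 + \left(-3 + 0\right)\right) \left(8 + 2 \cdot 16\right) = \left(-8 - 3\right) \left(8 + 32\right) = \left(-11\right) 40 = -440$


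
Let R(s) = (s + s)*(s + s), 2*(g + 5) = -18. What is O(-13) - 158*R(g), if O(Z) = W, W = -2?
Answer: -123874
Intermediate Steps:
g = -14 (g = -5 + (½)*(-18) = -5 - 9 = -14)
O(Z) = -2
R(s) = 4*s² (R(s) = (2*s)*(2*s) = 4*s²)
O(-13) - 158*R(g) = -2 - 632*(-14)² = -2 - 632*196 = -2 - 158*784 = -2 - 123872 = -123874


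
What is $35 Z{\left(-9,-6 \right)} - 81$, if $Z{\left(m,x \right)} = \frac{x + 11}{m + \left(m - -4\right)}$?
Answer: $- \frac{187}{2} \approx -93.5$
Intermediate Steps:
$Z{\left(m,x \right)} = \frac{11 + x}{4 + 2 m}$ ($Z{\left(m,x \right)} = \frac{11 + x}{m + \left(m + 4\right)} = \frac{11 + x}{m + \left(4 + m\right)} = \frac{11 + x}{4 + 2 m}$)
$35 Z{\left(-9,-6 \right)} - 81 = 35 \frac{11 - 6}{2 \left(2 - 9\right)} - 81 = 35 \cdot \frac{1}{2} \frac{1}{-7} \cdot 5 - 81 = 35 \cdot \frac{1}{2} \left(- \frac{1}{7}\right) 5 - 81 = 35 \left(- \frac{5}{14}\right) - 81 = - \frac{25}{2} - 81 = - \frac{187}{2}$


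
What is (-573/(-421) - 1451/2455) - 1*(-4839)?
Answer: 5002168489/1033555 ≈ 4839.8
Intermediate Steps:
(-573/(-421) - 1451/2455) - 1*(-4839) = (-573*(-1/421) - 1451*1/2455) + 4839 = (573/421 - 1451/2455) + 4839 = 795844/1033555 + 4839 = 5002168489/1033555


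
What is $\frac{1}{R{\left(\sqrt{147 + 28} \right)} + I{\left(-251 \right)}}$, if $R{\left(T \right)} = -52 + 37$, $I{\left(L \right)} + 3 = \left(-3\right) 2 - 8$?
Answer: $- \frac{1}{32} \approx -0.03125$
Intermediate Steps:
$I{\left(L \right)} = -17$ ($I{\left(L \right)} = -3 - 14 = -17$)
$R{\left(T \right)} = -15$
$\frac{1}{R{\left(\sqrt{147 + 28} \right)} + I{\left(-251 \right)}} = \frac{1}{-15 - 17} = \frac{1}{-32} = - \frac{1}{32}$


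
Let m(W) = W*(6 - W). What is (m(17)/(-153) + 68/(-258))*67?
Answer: 24857/387 ≈ 64.230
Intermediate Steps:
(m(17)/(-153) + 68/(-258))*67 = ((17*(6 - 1*17))/(-153) + 68/(-258))*67 = ((17*(6 - 17))*(-1/153) + 68*(-1/258))*67 = ((17*(-11))*(-1/153) - 34/129)*67 = (-187*(-1/153) - 34/129)*67 = (11/9 - 34/129)*67 = (371/387)*67 = 24857/387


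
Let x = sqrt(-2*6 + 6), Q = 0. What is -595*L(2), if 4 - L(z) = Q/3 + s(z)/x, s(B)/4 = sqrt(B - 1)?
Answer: -2380 - 1190*I*sqrt(6)/3 ≈ -2380.0 - 971.63*I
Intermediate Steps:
x = I*sqrt(6) (x = sqrt(-12 + 6) = sqrt(-6) = I*sqrt(6) ≈ 2.4495*I)
s(B) = 4*sqrt(-1 + B) (s(B) = 4*sqrt(B - 1) = 4*sqrt(-1 + B))
L(z) = 4 + 2*I*sqrt(6)*sqrt(-1 + z)/3 (L(z) = 4 - (0/3 + (4*sqrt(-1 + z))/((I*sqrt(6)))) = 4 - (0*(1/3) + (4*sqrt(-1 + z))*(-I*sqrt(6)/6)) = 4 - (0 - 2*I*sqrt(6)*sqrt(-1 + z)/3) = 4 - (-2)*I*sqrt(6)*sqrt(-1 + z)/3 = 4 + 2*I*sqrt(6)*sqrt(-1 + z)/3)
-595*L(2) = -595*(4 + 2*I*sqrt(6)*sqrt(-1 + 2)/3) = -595*(4 + 2*I*sqrt(6)*sqrt(1)/3) = -595*(4 + (2/3)*I*sqrt(6)*1) = -595*(4 + 2*I*sqrt(6)/3) = -2380 - 1190*I*sqrt(6)/3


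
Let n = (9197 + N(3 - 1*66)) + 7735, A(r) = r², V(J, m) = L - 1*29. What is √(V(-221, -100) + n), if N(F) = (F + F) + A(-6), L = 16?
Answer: √16829 ≈ 129.73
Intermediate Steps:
V(J, m) = -13 (V(J, m) = 16 - 1*29 = 16 - 29 = -13)
N(F) = 36 + 2*F (N(F) = (F + F) + (-6)² = 2*F + 36 = 36 + 2*F)
n = 16842 (n = (9197 + (36 + 2*(3 - 1*66))) + 7735 = (9197 + (36 + 2*(3 - 66))) + 7735 = (9197 + (36 + 2*(-63))) + 7735 = (9197 + (36 - 126)) + 7735 = (9197 - 90) + 7735 = 9107 + 7735 = 16842)
√(V(-221, -100) + n) = √(-13 + 16842) = √16829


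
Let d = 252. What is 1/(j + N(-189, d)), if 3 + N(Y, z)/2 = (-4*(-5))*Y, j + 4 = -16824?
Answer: -1/24394 ≈ -4.0994e-5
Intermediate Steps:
j = -16828 (j = -4 - 16824 = -16828)
N(Y, z) = -6 + 40*Y (N(Y, z) = -6 + 2*((-4*(-5))*Y) = -6 + 2*(20*Y) = -6 + 40*Y)
1/(j + N(-189, d)) = 1/(-16828 + (-6 + 40*(-189))) = 1/(-16828 + (-6 - 7560)) = 1/(-16828 - 7566) = 1/(-24394) = -1/24394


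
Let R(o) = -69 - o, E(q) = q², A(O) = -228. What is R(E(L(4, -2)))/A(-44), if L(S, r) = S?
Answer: 85/228 ≈ 0.37281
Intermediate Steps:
R(E(L(4, -2)))/A(-44) = (-69 - 1*4²)/(-228) = (-69 - 1*16)*(-1/228) = (-69 - 16)*(-1/228) = -85*(-1/228) = 85/228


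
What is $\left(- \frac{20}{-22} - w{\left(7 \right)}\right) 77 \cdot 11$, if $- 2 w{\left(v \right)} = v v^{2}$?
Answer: $\frac{292061}{2} \approx 1.4603 \cdot 10^{5}$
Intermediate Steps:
$w{\left(v \right)} = - \frac{v^{3}}{2}$ ($w{\left(v \right)} = - \frac{v v^{2}}{2} = - \frac{v^{3}}{2}$)
$\left(- \frac{20}{-22} - w{\left(7 \right)}\right) 77 \cdot 11 = \left(- \frac{20}{-22} - - \frac{7^{3}}{2}\right) 77 \cdot 11 = \left(\left(-20\right) \left(- \frac{1}{22}\right) - \left(- \frac{1}{2}\right) 343\right) 77 \cdot 11 = \left(\frac{10}{11} - - \frac{343}{2}\right) 77 \cdot 11 = \left(\frac{10}{11} + \frac{343}{2}\right) 77 \cdot 11 = \frac{3793}{22} \cdot 77 \cdot 11 = \frac{26551}{2} \cdot 11 = \frac{292061}{2}$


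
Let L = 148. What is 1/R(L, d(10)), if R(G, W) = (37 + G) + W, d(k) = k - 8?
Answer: 1/187 ≈ 0.0053476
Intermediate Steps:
d(k) = -8 + k
R(G, W) = 37 + G + W
1/R(L, d(10)) = 1/(37 + 148 + (-8 + 10)) = 1/(37 + 148 + 2) = 1/187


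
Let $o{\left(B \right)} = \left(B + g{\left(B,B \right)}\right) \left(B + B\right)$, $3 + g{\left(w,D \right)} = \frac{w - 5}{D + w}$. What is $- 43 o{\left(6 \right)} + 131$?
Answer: $-1460$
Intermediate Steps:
$g{\left(w,D \right)} = -3 + \frac{-5 + w}{D + w}$ ($g{\left(w,D \right)} = -3 + \frac{w - 5}{D + w} = -3 + \frac{-5 + w}{D + w}$)
$o{\left(B \right)} = 2 B \left(B + \frac{-5 - 5 B}{2 B}\right)$ ($o{\left(B \right)} = \left(B + \frac{-5 - 3 B - 2 B}{B + B}\right) \left(B + B\right) = \left(B + \frac{-5 - 5 B}{2 B}\right) 2 B = 2 B \left(B + \frac{-5 - 5 B}{2 B}\right)$)
$- 43 o{\left(6 \right)} + 131 = - 43 \left(-5 - 30 + 2 \cdot 6^{2}\right) + 131 = - 43 \left(-5 - 30 + 2 \cdot 36\right) + 131 = - 43 \left(-5 - 30 + 72\right) + 131 = \left(-43\right) 37 + 131 = -1591 + 131 = -1460$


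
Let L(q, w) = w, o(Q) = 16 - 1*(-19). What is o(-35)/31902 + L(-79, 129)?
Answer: 4115393/31902 ≈ 129.00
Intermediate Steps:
o(Q) = 35 (o(Q) = 16 + 19 = 35)
o(-35)/31902 + L(-79, 129) = 35/31902 + 129 = 4115393/31902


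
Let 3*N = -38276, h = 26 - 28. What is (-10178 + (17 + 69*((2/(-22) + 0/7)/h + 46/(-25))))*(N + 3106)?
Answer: 27300892929/275 ≈ 9.9276e+7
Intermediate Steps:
h = -2
N = -38276/3 (N = (1/3)*(-38276) = -38276/3 ≈ -12759.)
(-10178 + (17 + 69*((2/(-22) + 0/7)/h + 46/(-25))))*(N + 3106) = (-10178 + (17 + 69*((2/(-22) + 0/7)/(-2) + 46/(-25))))*(-38276/3 + 3106) = (-10178 + (17 + 69*((2*(-1/22) + 0*(1/7))*(-1/2) + 46*(-1/25))))*(-28958/3) = (-10178 + (17 + 69*((-1/11 + 0)*(-1/2) - 46/25)))*(-28958/3) = (-10178 + (17 + 69*(-1/11*(-1/2) - 46/25)))*(-28958/3) = (-10178 + (17 + 69*(1/22 - 46/25)))*(-28958/3) = (-10178 + (17 + 69*(-987/550)))*(-28958/3) = (-10178 + (17 - 68103/550))*(-28958/3) = (-10178 - 58753/550)*(-28958/3) = -5656653/550*(-28958/3) = 27300892929/275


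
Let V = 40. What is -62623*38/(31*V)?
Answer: -1189837/620 ≈ -1919.1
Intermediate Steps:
-62623*38/(31*V) = -62623/((31*(-1))*(40/(-38))) = -62623/((-1240*(-1)/38)) = -62623/((-31*(-20/19))) = -62623/620/19 = -62623*19/620 = -1189837/620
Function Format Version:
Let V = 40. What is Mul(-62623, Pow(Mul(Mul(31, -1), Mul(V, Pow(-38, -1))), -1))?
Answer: Rational(-1189837, 620) ≈ -1919.1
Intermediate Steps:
Mul(-62623, Pow(Mul(Mul(31, -1), Mul(V, Pow(-38, -1))), -1)) = Mul(-62623, Pow(Mul(Mul(31, -1), Mul(40, Pow(-38, -1))), -1)) = Mul(-62623, Pow(Mul(-31, Mul(40, Rational(-1, 38))), -1)) = Mul(-62623, Pow(Mul(-31, Rational(-20, 19)), -1)) = Mul(-62623, Pow(Rational(620, 19), -1)) = Mul(-62623, Rational(19, 620)) = Rational(-1189837, 620)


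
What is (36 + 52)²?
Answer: 7744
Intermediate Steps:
(36 + 52)² = 88² = 7744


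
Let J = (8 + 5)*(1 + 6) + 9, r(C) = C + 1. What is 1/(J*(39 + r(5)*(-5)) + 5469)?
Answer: 1/6369 ≈ 0.00015701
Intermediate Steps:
r(C) = 1 + C
J = 100 (J = 13*7 + 9 = 91 + 9 = 100)
1/(J*(39 + r(5)*(-5)) + 5469) = 1/(100*(39 + (1 + 5)*(-5)) + 5469) = 1/(100*(39 + 6*(-5)) + 5469) = 1/(100*(39 - 30) + 5469) = 1/(100*9 + 5469) = 1/(900 + 5469) = 1/6369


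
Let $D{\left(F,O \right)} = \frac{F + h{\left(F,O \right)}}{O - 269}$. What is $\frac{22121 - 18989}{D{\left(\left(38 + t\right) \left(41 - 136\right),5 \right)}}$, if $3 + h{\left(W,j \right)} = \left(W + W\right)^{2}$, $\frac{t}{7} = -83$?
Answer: $- \frac{137808}{1774016747} \approx -7.7681 \cdot 10^{-5}$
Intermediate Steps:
$t = -581$ ($t = 7 \left(-83\right) = -581$)
$h{\left(W,j \right)} = -3 + 4 W^{2}$ ($h{\left(W,j \right)} = -3 + \left(W + W\right)^{2} = -3 + \left(2 W\right)^{2} = -3 + 4 W^{2}$)
$D{\left(F,O \right)} = \frac{-3 + F + 4 F^{2}}{-269 + O}$ ($D{\left(F,O \right)} = \frac{F + \left(-3 + 4 F^{2}\right)}{O - 269} = \frac{-3 + F + 4 F^{2}}{-269 + O}$)
$\frac{22121 - 18989}{D{\left(\left(38 + t\right) \left(41 - 136\right),5 \right)}} = \frac{22121 - 18989}{\frac{1}{-269 + 5} \left(-3 + \left(38 - 581\right) \left(41 - 136\right) + 4 \left(\left(38 - 581\right) \left(41 - 136\right)\right)^{2}\right)} = \frac{22121 - 18989}{\frac{1}{-264} \left(-3 - -51585 + 4 \left(\left(-543\right) \left(-95\right)\right)^{2}\right)} = \frac{3132}{\left(- \frac{1}{264}\right) \left(-3 + 51585 + 4 \cdot 51585^{2}\right)} = \frac{3132}{\left(- \frac{1}{264}\right) \left(-3 + 51585 + 4 \cdot 2661012225\right)} = \frac{3132}{\left(- \frac{1}{264}\right) \left(-3 + 51585 + 10644048900\right)} = \frac{3132}{\left(- \frac{1}{264}\right) 10644100482} = \frac{3132}{- \frac{1774016747}{44}} = 3132 \left(- \frac{44}{1774016747}\right) = - \frac{137808}{1774016747}$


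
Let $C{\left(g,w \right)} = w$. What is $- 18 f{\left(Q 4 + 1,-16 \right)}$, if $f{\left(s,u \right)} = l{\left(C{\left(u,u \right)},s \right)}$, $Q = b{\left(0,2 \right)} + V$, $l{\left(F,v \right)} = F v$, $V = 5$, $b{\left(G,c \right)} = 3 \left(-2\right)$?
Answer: $-864$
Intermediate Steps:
$b{\left(G,c \right)} = -6$
$Q = -1$ ($Q = -6 + 5 = -1$)
$f{\left(s,u \right)} = s u$ ($f{\left(s,u \right)} = u s = s u$)
$- 18 f{\left(Q 4 + 1,-16 \right)} = - 18 \left(\left(-1\right) 4 + 1\right) \left(-16\right) = - 18 \left(-4 + 1\right) \left(-16\right) = - 18 \left(\left(-3\right) \left(-16\right)\right) = \left(-18\right) 48 = -864$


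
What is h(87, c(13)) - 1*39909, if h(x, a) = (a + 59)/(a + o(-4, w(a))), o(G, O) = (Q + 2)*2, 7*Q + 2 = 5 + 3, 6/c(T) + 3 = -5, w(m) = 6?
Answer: -5545720/139 ≈ -39897.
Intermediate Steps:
c(T) = -¾ (c(T) = 6/(-3 - 5) = 6/(-8) = 6*(-⅛) = -¾)
Q = 6/7 (Q = -2/7 + (5 + 3)/7 = -2/7 + (⅐)*8 = -2/7 + 8/7 = 6/7 ≈ 0.85714)
o(G, O) = 40/7 (o(G, O) = (6/7 + 2)*2 = (20/7)*2 = 40/7)
h(x, a) = (59 + a)/(40/7 + a) (h(x, a) = (a + 59)/(a + 40/7) = (59 + a)/(40/7 + a))
h(87, c(13)) - 1*39909 = 7*(59 - ¾)/(40 + 7*(-¾)) - 1*39909 = 7*(233/4)/(40 - 21/4) - 39909 = 7*(233/4)/(139/4) - 39909 = 7*(4/139)*(233/4) - 39909 = 1631/139 - 39909 = -5545720/139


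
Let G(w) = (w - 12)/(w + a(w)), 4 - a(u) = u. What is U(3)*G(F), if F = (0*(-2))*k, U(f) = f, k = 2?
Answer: -9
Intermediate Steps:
a(u) = 4 - u
F = 0 (F = (0*(-2))*2 = 0*2 = 0)
G(w) = -3 + w/4 (G(w) = (w - 12)/(w + (4 - w)) = (-12 + w)/4 = (-12 + w)*(1/4) = -3 + w/4)
U(3)*G(F) = 3*(-3 + (1/4)*0) = 3*(-3 + 0) = 3*(-3) = -9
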